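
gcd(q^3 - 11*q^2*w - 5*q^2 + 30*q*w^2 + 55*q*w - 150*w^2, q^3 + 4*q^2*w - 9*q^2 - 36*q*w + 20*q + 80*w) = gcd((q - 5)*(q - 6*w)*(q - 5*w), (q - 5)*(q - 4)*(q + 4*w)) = q - 5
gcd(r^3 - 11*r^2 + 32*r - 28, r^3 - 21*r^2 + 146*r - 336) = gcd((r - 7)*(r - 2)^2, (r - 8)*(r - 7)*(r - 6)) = r - 7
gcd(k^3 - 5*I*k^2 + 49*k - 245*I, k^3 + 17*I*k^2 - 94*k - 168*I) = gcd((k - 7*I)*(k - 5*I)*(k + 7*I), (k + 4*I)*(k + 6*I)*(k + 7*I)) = k + 7*I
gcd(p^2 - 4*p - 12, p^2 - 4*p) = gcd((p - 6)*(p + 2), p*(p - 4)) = 1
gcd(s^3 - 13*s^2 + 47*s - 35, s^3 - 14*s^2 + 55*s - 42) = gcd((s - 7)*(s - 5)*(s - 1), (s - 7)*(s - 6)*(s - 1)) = s^2 - 8*s + 7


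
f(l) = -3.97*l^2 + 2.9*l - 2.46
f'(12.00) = -92.38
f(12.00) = -539.34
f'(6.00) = -44.74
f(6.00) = -127.98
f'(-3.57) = 31.25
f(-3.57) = -63.41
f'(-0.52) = 7.03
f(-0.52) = -5.04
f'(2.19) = -14.49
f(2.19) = -15.15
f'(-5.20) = 44.19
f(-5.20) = -124.89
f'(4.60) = -33.62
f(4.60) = -73.13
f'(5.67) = -42.12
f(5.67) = -113.65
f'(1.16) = -6.31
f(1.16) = -4.44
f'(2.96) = -20.60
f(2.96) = -28.66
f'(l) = 2.9 - 7.94*l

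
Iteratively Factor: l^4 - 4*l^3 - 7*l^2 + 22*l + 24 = (l - 3)*(l^3 - l^2 - 10*l - 8) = (l - 4)*(l - 3)*(l^2 + 3*l + 2) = (l - 4)*(l - 3)*(l + 2)*(l + 1)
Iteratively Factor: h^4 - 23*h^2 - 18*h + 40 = (h + 2)*(h^3 - 2*h^2 - 19*h + 20) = (h - 1)*(h + 2)*(h^2 - h - 20) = (h - 1)*(h + 2)*(h + 4)*(h - 5)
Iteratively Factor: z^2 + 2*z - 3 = (z + 3)*(z - 1)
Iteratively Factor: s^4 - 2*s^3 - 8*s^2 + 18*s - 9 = (s - 3)*(s^3 + s^2 - 5*s + 3) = (s - 3)*(s - 1)*(s^2 + 2*s - 3) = (s - 3)*(s - 1)^2*(s + 3)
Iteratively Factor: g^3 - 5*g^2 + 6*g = (g)*(g^2 - 5*g + 6) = g*(g - 3)*(g - 2)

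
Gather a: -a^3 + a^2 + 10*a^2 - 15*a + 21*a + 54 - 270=-a^3 + 11*a^2 + 6*a - 216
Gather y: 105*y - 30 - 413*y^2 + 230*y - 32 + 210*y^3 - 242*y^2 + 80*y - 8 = 210*y^3 - 655*y^2 + 415*y - 70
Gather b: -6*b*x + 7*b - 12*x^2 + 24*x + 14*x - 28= b*(7 - 6*x) - 12*x^2 + 38*x - 28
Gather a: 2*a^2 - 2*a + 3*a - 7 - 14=2*a^2 + a - 21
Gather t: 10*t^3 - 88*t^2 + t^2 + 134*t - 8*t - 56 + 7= 10*t^3 - 87*t^2 + 126*t - 49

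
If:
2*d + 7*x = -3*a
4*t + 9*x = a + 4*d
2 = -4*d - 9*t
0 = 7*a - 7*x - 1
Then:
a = 319/2324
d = -433/2324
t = -81/581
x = -13/2324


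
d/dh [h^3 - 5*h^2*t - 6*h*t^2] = 3*h^2 - 10*h*t - 6*t^2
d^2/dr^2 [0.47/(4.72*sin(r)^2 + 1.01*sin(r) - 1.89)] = (-41.883392*sin(r)^4 - 6.721752*sin(r)^3 + 45.574537*sin(r)^2 + 12.546321*sin(r) + 9.344446)/(4.72*sin(r)^2 + 1.01*sin(r) - 1.89)^3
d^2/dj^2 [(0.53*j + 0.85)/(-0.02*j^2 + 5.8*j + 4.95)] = ((0.04*j - 5.8)*(0.08*j - 11.6)*(0.53*j + 0.85) + (0.0636*j - 6.114)*(-0.02*j^2 + 5.8*j + 4.95))/(-0.02*j^2 + 5.8*j + 4.95)^3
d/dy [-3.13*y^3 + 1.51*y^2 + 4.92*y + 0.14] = -9.39*y^2 + 3.02*y + 4.92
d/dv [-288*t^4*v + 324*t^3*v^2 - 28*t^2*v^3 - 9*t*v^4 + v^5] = -288*t^4 + 648*t^3*v - 84*t^2*v^2 - 36*t*v^3 + 5*v^4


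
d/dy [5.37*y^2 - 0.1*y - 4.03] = 10.74*y - 0.1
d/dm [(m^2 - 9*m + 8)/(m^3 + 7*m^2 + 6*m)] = (-m^4 + 18*m^3 + 45*m^2 - 112*m - 48)/(m^2*(m^4 + 14*m^3 + 61*m^2 + 84*m + 36))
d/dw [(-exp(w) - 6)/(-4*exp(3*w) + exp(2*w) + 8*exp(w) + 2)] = (-8*exp(3*w) - 71*exp(2*w) + 12*exp(w) + 46)*exp(w)/(16*exp(6*w) - 8*exp(5*w) - 63*exp(4*w) + 68*exp(2*w) + 32*exp(w) + 4)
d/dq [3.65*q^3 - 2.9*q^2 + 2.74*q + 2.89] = 10.95*q^2 - 5.8*q + 2.74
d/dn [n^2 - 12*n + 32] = 2*n - 12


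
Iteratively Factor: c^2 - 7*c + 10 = (c - 2)*(c - 5)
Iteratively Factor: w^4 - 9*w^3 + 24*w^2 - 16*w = (w)*(w^3 - 9*w^2 + 24*w - 16) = w*(w - 4)*(w^2 - 5*w + 4) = w*(w - 4)^2*(w - 1)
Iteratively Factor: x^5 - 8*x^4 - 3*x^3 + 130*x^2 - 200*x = (x)*(x^4 - 8*x^3 - 3*x^2 + 130*x - 200) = x*(x - 2)*(x^3 - 6*x^2 - 15*x + 100) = x*(x - 2)*(x + 4)*(x^2 - 10*x + 25) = x*(x - 5)*(x - 2)*(x + 4)*(x - 5)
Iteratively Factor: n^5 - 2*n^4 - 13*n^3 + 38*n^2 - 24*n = (n + 4)*(n^4 - 6*n^3 + 11*n^2 - 6*n) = (n - 1)*(n + 4)*(n^3 - 5*n^2 + 6*n) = (n - 2)*(n - 1)*(n + 4)*(n^2 - 3*n) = n*(n - 2)*(n - 1)*(n + 4)*(n - 3)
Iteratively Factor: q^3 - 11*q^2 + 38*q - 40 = (q - 2)*(q^2 - 9*q + 20) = (q - 5)*(q - 2)*(q - 4)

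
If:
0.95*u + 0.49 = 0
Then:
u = -0.52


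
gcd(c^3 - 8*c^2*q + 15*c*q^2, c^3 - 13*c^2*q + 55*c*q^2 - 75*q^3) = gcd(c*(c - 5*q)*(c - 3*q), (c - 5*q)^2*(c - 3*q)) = c^2 - 8*c*q + 15*q^2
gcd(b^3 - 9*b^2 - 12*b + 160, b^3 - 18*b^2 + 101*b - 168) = b - 8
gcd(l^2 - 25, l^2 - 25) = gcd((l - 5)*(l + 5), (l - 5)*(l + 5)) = l^2 - 25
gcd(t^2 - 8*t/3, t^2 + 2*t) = t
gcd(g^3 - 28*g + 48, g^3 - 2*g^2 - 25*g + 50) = g - 2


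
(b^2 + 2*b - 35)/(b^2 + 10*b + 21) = (b - 5)/(b + 3)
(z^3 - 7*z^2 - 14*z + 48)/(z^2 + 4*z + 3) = (z^2 - 10*z + 16)/(z + 1)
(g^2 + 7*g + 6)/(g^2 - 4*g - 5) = (g + 6)/(g - 5)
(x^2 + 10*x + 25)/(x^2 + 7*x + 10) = (x + 5)/(x + 2)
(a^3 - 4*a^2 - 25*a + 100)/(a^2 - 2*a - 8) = (a^2 - 25)/(a + 2)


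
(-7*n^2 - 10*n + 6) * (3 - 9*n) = 63*n^3 + 69*n^2 - 84*n + 18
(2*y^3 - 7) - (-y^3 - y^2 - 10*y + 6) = 3*y^3 + y^2 + 10*y - 13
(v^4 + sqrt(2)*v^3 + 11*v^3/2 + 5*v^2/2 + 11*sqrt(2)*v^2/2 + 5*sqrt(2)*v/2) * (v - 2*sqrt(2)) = v^5 - sqrt(2)*v^4 + 11*v^4/2 - 11*sqrt(2)*v^3/2 - 3*v^3/2 - 22*v^2 - 5*sqrt(2)*v^2/2 - 10*v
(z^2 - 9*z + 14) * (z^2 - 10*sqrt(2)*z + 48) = z^4 - 10*sqrt(2)*z^3 - 9*z^3 + 62*z^2 + 90*sqrt(2)*z^2 - 432*z - 140*sqrt(2)*z + 672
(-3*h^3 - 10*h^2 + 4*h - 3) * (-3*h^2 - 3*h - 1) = 9*h^5 + 39*h^4 + 21*h^3 + 7*h^2 + 5*h + 3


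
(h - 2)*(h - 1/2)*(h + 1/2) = h^3 - 2*h^2 - h/4 + 1/2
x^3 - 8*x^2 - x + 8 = (x - 8)*(x - 1)*(x + 1)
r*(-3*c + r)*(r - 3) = -3*c*r^2 + 9*c*r + r^3 - 3*r^2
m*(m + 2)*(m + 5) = m^3 + 7*m^2 + 10*m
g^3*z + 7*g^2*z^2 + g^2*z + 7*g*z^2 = g*(g + 7*z)*(g*z + z)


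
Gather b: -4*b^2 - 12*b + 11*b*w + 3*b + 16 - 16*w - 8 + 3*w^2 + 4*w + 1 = -4*b^2 + b*(11*w - 9) + 3*w^2 - 12*w + 9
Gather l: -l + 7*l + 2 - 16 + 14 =6*l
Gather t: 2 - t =2 - t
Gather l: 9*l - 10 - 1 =9*l - 11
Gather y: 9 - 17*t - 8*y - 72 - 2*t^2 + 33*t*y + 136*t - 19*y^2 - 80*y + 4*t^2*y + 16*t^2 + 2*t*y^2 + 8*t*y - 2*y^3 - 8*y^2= 14*t^2 + 119*t - 2*y^3 + y^2*(2*t - 27) + y*(4*t^2 + 41*t - 88) - 63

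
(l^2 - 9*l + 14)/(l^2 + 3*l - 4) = (l^2 - 9*l + 14)/(l^2 + 3*l - 4)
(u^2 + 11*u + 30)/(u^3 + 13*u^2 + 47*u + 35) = (u + 6)/(u^2 + 8*u + 7)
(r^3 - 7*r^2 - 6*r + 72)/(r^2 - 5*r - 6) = (r^2 - r - 12)/(r + 1)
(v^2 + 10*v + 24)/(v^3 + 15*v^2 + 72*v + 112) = (v + 6)/(v^2 + 11*v + 28)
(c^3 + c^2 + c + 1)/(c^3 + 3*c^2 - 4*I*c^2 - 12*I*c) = (c^3 + c^2 + c + 1)/(c*(c^2 + c*(3 - 4*I) - 12*I))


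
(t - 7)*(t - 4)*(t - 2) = t^3 - 13*t^2 + 50*t - 56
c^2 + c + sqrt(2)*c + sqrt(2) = (c + 1)*(c + sqrt(2))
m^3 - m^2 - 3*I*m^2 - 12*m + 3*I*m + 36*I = (m - 4)*(m + 3)*(m - 3*I)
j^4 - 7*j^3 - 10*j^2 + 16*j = j*(j - 8)*(j - 1)*(j + 2)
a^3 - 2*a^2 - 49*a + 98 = (a - 7)*(a - 2)*(a + 7)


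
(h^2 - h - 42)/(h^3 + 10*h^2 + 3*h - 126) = (h - 7)/(h^2 + 4*h - 21)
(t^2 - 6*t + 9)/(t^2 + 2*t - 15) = (t - 3)/(t + 5)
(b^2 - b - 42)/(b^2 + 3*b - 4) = (b^2 - b - 42)/(b^2 + 3*b - 4)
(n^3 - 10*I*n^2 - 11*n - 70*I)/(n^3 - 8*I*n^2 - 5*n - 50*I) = (n - 7*I)/(n - 5*I)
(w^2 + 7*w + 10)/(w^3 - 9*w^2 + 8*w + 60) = (w + 5)/(w^2 - 11*w + 30)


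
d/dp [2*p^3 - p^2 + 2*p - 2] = 6*p^2 - 2*p + 2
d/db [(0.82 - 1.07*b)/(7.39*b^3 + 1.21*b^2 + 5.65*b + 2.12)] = (15.8146*b^3 - 16.8847*b^2 - 1.9844*b - 6.9014)/(54.6121*b^6 + 17.8838*b^5 + 84.9711*b^4 + 45.0066*b^3 + 37.0529*b^2 + 23.956*b + 4.4944)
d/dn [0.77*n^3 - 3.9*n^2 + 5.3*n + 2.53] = 2.31*n^2 - 7.8*n + 5.3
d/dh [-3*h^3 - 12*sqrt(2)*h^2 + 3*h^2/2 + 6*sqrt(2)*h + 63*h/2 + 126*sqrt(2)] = -9*h^2 - 24*sqrt(2)*h + 3*h + 6*sqrt(2) + 63/2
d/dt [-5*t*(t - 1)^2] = 5*(1 - 3*t)*(t - 1)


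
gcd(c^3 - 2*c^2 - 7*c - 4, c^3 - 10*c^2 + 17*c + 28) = c^2 - 3*c - 4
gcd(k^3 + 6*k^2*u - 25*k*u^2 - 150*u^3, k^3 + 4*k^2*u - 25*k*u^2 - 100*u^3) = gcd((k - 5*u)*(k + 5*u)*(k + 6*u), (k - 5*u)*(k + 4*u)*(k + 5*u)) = -k^2 + 25*u^2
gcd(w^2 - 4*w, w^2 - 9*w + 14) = 1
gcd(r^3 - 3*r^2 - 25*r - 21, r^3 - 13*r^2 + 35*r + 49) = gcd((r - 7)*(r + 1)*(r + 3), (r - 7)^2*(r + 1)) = r^2 - 6*r - 7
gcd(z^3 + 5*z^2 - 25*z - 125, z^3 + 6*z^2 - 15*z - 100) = z^2 + 10*z + 25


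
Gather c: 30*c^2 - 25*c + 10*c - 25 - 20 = 30*c^2 - 15*c - 45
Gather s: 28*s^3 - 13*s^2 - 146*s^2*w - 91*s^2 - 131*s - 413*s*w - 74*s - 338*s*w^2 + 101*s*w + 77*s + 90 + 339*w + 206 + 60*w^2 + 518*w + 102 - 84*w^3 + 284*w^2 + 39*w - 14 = 28*s^3 + s^2*(-146*w - 104) + s*(-338*w^2 - 312*w - 128) - 84*w^3 + 344*w^2 + 896*w + 384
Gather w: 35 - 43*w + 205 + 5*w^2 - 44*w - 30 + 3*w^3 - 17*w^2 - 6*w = 3*w^3 - 12*w^2 - 93*w + 210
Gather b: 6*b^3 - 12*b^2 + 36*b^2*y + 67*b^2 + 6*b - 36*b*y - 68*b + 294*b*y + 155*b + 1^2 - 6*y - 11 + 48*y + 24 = 6*b^3 + b^2*(36*y + 55) + b*(258*y + 93) + 42*y + 14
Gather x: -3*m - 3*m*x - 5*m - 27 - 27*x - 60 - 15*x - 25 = -8*m + x*(-3*m - 42) - 112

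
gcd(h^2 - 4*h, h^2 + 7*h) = h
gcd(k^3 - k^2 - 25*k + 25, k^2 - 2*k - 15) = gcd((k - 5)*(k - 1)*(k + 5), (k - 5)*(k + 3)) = k - 5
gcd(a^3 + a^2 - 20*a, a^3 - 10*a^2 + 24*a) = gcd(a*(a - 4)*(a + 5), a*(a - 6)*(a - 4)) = a^2 - 4*a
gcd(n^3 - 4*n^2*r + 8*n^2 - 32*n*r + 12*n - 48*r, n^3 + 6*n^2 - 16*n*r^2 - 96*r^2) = -n^2 + 4*n*r - 6*n + 24*r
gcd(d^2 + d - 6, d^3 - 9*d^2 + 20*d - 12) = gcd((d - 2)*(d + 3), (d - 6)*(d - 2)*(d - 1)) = d - 2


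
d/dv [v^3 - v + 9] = 3*v^2 - 1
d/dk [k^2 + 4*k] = 2*k + 4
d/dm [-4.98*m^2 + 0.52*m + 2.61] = 0.52 - 9.96*m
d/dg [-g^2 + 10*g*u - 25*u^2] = -2*g + 10*u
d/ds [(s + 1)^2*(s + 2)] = (s + 1)*(3*s + 5)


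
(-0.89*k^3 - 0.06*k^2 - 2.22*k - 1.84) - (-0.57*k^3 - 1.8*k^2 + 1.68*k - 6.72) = -0.32*k^3 + 1.74*k^2 - 3.9*k + 4.88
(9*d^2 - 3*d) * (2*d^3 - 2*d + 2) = 18*d^5 - 6*d^4 - 18*d^3 + 24*d^2 - 6*d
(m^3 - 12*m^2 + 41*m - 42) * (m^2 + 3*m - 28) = m^5 - 9*m^4 - 23*m^3 + 417*m^2 - 1274*m + 1176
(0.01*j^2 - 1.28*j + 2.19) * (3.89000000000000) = 0.0389*j^2 - 4.9792*j + 8.5191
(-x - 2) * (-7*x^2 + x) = 7*x^3 + 13*x^2 - 2*x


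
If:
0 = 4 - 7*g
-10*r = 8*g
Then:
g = 4/7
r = -16/35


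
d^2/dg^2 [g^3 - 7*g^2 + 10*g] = 6*g - 14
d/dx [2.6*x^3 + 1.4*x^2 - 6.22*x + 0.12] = 7.8*x^2 + 2.8*x - 6.22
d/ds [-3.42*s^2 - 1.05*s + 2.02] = -6.84*s - 1.05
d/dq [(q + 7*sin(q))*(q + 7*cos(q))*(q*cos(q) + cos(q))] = -(q + 1)*(q + 7*sin(q))*(7*sin(q) - 1)*cos(q) + (q + 1)*(q + 7*cos(q))*(7*cos(q) + 1)*cos(q) - (q + 7*sin(q))*(q + 7*cos(q))*(q*sin(q) - sqrt(2)*cos(q + pi/4))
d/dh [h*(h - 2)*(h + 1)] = 3*h^2 - 2*h - 2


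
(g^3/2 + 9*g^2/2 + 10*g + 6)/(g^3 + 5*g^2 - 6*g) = (g^2 + 3*g + 2)/(2*g*(g - 1))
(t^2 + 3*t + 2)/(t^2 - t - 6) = (t + 1)/(t - 3)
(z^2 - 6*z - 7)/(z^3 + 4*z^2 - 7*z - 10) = (z - 7)/(z^2 + 3*z - 10)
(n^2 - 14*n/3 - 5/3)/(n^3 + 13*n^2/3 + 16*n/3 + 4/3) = (n - 5)/(n^2 + 4*n + 4)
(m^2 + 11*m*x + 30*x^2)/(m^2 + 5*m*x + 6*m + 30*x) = (m + 6*x)/(m + 6)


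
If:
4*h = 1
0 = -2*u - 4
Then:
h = 1/4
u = -2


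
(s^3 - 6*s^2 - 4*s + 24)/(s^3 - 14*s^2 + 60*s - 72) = (s + 2)/(s - 6)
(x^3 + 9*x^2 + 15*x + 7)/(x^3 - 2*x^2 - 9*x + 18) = (x^3 + 9*x^2 + 15*x + 7)/(x^3 - 2*x^2 - 9*x + 18)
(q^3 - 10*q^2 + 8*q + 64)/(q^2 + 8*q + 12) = (q^2 - 12*q + 32)/(q + 6)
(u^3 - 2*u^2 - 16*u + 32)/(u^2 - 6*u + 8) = u + 4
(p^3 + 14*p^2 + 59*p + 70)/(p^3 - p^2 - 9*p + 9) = (p^3 + 14*p^2 + 59*p + 70)/(p^3 - p^2 - 9*p + 9)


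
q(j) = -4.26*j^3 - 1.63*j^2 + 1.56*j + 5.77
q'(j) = -12.78*j^2 - 3.26*j + 1.56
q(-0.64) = 5.22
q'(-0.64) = -1.59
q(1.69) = -16.81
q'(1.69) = -40.45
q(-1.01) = 6.92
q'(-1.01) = -8.18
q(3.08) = -129.36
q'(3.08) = -129.72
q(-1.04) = 7.18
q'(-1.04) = -8.87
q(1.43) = -7.79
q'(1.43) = -29.24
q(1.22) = -2.49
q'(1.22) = -21.44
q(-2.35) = 48.39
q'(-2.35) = -61.36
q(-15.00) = 13993.12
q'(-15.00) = -2825.04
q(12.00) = -7571.51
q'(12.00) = -1877.88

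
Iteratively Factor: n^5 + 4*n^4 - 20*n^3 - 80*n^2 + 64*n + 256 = (n + 4)*(n^4 - 20*n^2 + 64) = (n - 2)*(n + 4)*(n^3 + 2*n^2 - 16*n - 32) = (n - 2)*(n + 4)^2*(n^2 - 2*n - 8) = (n - 4)*(n - 2)*(n + 4)^2*(n + 2)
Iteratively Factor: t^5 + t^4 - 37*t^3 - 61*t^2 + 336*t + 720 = (t + 3)*(t^4 - 2*t^3 - 31*t^2 + 32*t + 240) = (t + 3)^2*(t^3 - 5*t^2 - 16*t + 80) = (t + 3)^2*(t + 4)*(t^2 - 9*t + 20) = (t - 5)*(t + 3)^2*(t + 4)*(t - 4)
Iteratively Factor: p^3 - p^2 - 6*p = (p)*(p^2 - p - 6) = p*(p - 3)*(p + 2)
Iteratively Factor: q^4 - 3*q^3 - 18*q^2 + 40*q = (q + 4)*(q^3 - 7*q^2 + 10*q) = q*(q + 4)*(q^2 - 7*q + 10) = q*(q - 5)*(q + 4)*(q - 2)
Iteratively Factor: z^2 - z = (z - 1)*(z)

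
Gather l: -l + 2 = 2 - l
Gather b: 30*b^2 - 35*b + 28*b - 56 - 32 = 30*b^2 - 7*b - 88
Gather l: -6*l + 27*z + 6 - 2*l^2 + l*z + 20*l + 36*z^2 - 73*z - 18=-2*l^2 + l*(z + 14) + 36*z^2 - 46*z - 12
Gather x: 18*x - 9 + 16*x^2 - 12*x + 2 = 16*x^2 + 6*x - 7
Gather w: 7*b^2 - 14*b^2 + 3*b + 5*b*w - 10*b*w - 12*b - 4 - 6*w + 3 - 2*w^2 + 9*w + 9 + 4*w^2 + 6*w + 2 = -7*b^2 - 9*b + 2*w^2 + w*(9 - 5*b) + 10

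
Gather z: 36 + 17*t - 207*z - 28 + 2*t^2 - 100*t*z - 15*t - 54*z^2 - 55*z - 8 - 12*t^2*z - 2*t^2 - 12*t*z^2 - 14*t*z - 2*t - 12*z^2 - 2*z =z^2*(-12*t - 66) + z*(-12*t^2 - 114*t - 264)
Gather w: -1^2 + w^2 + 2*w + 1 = w^2 + 2*w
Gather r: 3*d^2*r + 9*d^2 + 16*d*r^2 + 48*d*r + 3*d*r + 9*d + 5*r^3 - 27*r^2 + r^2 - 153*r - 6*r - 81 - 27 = 9*d^2 + 9*d + 5*r^3 + r^2*(16*d - 26) + r*(3*d^2 + 51*d - 159) - 108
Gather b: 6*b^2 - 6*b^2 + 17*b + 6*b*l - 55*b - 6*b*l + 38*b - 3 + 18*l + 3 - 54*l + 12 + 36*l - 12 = 0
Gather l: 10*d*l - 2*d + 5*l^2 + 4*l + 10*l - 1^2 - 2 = -2*d + 5*l^2 + l*(10*d + 14) - 3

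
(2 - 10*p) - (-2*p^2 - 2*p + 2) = 2*p^2 - 8*p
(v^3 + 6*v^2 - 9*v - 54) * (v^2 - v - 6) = v^5 + 5*v^4 - 21*v^3 - 81*v^2 + 108*v + 324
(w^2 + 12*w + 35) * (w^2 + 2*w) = w^4 + 14*w^3 + 59*w^2 + 70*w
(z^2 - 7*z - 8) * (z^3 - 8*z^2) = z^5 - 15*z^4 + 48*z^3 + 64*z^2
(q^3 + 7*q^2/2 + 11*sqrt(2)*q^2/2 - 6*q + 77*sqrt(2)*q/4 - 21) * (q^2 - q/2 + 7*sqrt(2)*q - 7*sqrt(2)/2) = q^5 + 3*q^4 + 25*sqrt(2)*q^4/2 + 75*sqrt(2)*q^3/2 + 277*q^3/4 - 511*sqrt(2)*q^2/8 + 213*q^2 - 126*sqrt(2)*q - 497*q/4 + 147*sqrt(2)/2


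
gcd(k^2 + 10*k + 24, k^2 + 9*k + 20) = k + 4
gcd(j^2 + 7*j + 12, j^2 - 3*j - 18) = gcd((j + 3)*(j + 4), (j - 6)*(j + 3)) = j + 3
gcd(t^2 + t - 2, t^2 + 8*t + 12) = t + 2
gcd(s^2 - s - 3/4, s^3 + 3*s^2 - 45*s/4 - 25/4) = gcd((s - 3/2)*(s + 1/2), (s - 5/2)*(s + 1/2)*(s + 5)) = s + 1/2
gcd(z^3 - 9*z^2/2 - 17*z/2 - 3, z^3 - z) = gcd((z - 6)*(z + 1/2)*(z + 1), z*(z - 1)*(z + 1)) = z + 1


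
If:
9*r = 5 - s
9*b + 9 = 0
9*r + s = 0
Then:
No Solution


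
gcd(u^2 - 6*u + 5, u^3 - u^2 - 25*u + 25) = u^2 - 6*u + 5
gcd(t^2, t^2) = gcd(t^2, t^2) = t^2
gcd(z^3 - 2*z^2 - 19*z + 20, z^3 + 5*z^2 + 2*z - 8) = z^2 + 3*z - 4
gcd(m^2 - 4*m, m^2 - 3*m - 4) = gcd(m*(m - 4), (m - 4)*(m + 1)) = m - 4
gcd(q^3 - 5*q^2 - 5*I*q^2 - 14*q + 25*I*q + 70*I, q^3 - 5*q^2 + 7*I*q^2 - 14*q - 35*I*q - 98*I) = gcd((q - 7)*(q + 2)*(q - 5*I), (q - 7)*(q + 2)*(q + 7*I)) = q^2 - 5*q - 14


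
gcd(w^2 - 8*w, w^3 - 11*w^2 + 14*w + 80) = w - 8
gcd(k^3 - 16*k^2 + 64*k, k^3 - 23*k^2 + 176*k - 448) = k^2 - 16*k + 64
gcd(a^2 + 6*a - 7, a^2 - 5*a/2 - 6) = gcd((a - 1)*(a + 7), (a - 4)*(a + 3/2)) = 1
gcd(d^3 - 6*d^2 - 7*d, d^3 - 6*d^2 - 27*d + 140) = d - 7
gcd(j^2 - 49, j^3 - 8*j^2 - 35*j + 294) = j - 7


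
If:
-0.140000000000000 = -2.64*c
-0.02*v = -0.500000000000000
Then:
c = 0.05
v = 25.00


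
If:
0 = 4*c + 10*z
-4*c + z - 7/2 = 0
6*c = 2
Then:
No Solution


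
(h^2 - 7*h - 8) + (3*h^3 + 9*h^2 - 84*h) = 3*h^3 + 10*h^2 - 91*h - 8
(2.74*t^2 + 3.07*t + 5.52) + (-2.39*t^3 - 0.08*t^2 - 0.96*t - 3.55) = -2.39*t^3 + 2.66*t^2 + 2.11*t + 1.97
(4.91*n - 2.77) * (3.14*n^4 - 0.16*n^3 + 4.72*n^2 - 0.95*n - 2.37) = 15.4174*n^5 - 9.4834*n^4 + 23.6184*n^3 - 17.7389*n^2 - 9.0052*n + 6.5649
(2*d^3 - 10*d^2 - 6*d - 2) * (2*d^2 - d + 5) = 4*d^5 - 22*d^4 + 8*d^3 - 48*d^2 - 28*d - 10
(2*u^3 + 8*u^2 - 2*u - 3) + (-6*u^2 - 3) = 2*u^3 + 2*u^2 - 2*u - 6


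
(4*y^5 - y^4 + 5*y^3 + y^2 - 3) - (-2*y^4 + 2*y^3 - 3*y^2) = 4*y^5 + y^4 + 3*y^3 + 4*y^2 - 3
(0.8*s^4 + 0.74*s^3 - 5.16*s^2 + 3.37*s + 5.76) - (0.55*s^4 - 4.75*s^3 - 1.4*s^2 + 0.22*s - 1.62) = 0.25*s^4 + 5.49*s^3 - 3.76*s^2 + 3.15*s + 7.38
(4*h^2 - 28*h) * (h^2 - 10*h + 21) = 4*h^4 - 68*h^3 + 364*h^2 - 588*h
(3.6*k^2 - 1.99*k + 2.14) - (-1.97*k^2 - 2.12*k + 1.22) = 5.57*k^2 + 0.13*k + 0.92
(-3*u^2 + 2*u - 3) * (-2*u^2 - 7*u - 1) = 6*u^4 + 17*u^3 - 5*u^2 + 19*u + 3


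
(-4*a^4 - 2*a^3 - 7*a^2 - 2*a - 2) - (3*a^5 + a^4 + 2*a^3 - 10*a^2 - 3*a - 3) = -3*a^5 - 5*a^4 - 4*a^3 + 3*a^2 + a + 1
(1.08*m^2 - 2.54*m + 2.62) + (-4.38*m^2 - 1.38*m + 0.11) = -3.3*m^2 - 3.92*m + 2.73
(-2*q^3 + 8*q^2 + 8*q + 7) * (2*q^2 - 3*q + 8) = -4*q^5 + 22*q^4 - 24*q^3 + 54*q^2 + 43*q + 56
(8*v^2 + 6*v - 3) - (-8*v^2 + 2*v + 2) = 16*v^2 + 4*v - 5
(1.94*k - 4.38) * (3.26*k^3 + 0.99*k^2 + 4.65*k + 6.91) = 6.3244*k^4 - 12.3582*k^3 + 4.6848*k^2 - 6.9616*k - 30.2658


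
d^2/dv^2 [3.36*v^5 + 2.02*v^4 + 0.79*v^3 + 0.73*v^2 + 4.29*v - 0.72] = 67.2*v^3 + 24.24*v^2 + 4.74*v + 1.46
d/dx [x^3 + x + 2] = 3*x^2 + 1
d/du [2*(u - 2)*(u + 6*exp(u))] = 12*u*exp(u) + 4*u - 12*exp(u) - 4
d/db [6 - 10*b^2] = -20*b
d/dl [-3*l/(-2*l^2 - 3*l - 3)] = 3*(3 - 2*l^2)/(4*l^4 + 12*l^3 + 21*l^2 + 18*l + 9)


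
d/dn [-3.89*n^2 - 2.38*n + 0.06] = -7.78*n - 2.38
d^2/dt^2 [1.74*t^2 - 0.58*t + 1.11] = 3.48000000000000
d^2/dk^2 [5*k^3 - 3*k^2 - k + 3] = 30*k - 6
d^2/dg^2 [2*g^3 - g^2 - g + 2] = 12*g - 2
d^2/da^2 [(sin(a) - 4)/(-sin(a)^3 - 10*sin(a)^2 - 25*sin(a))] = 2*(2*sin(a)^2 - 23*sin(a) - 43 - 26/sin(a) + 80/sin(a)^2 + 100/sin(a)^3)/(sin(a) + 5)^4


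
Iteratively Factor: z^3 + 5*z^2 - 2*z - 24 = (z + 3)*(z^2 + 2*z - 8) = (z - 2)*(z + 3)*(z + 4)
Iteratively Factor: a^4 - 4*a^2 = (a + 2)*(a^3 - 2*a^2) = a*(a + 2)*(a^2 - 2*a) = a*(a - 2)*(a + 2)*(a)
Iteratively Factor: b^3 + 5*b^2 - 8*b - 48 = (b - 3)*(b^2 + 8*b + 16) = (b - 3)*(b + 4)*(b + 4)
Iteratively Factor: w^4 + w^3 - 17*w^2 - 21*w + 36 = (w - 1)*(w^3 + 2*w^2 - 15*w - 36) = (w - 4)*(w - 1)*(w^2 + 6*w + 9) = (w - 4)*(w - 1)*(w + 3)*(w + 3)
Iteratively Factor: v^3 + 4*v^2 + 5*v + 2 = (v + 1)*(v^2 + 3*v + 2) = (v + 1)^2*(v + 2)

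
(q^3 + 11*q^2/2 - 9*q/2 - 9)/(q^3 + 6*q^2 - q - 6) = (q - 3/2)/(q - 1)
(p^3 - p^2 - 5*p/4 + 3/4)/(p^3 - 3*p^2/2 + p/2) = (2*p^2 - p - 3)/(2*p*(p - 1))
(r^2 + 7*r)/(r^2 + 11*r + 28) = r/(r + 4)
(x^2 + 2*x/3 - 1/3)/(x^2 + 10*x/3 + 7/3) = (3*x - 1)/(3*x + 7)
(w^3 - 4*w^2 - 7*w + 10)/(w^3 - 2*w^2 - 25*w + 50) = (w^2 + w - 2)/(w^2 + 3*w - 10)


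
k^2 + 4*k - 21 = (k - 3)*(k + 7)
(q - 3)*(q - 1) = q^2 - 4*q + 3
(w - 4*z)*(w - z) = w^2 - 5*w*z + 4*z^2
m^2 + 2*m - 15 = (m - 3)*(m + 5)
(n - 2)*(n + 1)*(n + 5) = n^3 + 4*n^2 - 7*n - 10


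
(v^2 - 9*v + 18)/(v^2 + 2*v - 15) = (v - 6)/(v + 5)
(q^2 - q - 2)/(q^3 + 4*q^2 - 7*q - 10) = 1/(q + 5)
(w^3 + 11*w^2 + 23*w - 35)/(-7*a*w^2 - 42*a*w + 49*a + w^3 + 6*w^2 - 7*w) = (w + 5)/(-7*a + w)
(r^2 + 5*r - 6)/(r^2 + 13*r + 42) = (r - 1)/(r + 7)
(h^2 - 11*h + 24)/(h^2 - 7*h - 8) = (h - 3)/(h + 1)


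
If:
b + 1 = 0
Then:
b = -1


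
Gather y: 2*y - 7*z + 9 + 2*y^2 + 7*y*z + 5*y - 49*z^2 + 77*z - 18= 2*y^2 + y*(7*z + 7) - 49*z^2 + 70*z - 9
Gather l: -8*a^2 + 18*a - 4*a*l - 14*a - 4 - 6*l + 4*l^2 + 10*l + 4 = -8*a^2 + 4*a + 4*l^2 + l*(4 - 4*a)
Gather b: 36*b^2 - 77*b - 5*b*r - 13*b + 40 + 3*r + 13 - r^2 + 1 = 36*b^2 + b*(-5*r - 90) - r^2 + 3*r + 54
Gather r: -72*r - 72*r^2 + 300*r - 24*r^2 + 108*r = -96*r^2 + 336*r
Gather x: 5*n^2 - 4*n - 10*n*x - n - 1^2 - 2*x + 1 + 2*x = 5*n^2 - 10*n*x - 5*n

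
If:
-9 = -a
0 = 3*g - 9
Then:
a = 9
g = 3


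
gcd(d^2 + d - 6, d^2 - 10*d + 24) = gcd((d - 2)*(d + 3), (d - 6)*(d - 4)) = 1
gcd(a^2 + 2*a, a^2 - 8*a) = a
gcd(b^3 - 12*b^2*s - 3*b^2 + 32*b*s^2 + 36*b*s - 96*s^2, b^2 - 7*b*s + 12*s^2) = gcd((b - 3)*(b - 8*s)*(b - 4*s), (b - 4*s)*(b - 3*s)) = -b + 4*s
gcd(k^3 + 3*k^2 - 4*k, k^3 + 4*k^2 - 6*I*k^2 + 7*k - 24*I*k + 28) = k + 4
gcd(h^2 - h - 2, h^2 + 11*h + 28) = 1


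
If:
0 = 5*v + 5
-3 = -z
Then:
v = -1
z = 3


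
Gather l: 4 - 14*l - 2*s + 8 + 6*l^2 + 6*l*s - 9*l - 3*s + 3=6*l^2 + l*(6*s - 23) - 5*s + 15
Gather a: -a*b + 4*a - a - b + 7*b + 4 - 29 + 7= a*(3 - b) + 6*b - 18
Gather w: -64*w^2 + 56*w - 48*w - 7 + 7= -64*w^2 + 8*w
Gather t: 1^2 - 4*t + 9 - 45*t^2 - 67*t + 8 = -45*t^2 - 71*t + 18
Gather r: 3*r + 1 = 3*r + 1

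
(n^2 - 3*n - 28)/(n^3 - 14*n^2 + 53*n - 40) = (n^2 - 3*n - 28)/(n^3 - 14*n^2 + 53*n - 40)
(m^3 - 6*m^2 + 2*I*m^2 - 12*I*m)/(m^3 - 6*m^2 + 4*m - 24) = m/(m - 2*I)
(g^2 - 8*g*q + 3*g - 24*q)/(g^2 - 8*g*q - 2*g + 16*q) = (g + 3)/(g - 2)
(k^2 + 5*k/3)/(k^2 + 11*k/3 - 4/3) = k*(3*k + 5)/(3*k^2 + 11*k - 4)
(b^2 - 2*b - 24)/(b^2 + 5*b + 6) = (b^2 - 2*b - 24)/(b^2 + 5*b + 6)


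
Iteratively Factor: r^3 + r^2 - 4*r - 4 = (r + 1)*(r^2 - 4) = (r + 1)*(r + 2)*(r - 2)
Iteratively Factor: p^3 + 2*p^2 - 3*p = (p - 1)*(p^2 + 3*p) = p*(p - 1)*(p + 3)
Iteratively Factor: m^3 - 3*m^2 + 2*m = (m - 1)*(m^2 - 2*m) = (m - 2)*(m - 1)*(m)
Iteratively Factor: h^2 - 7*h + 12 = (h - 3)*(h - 4)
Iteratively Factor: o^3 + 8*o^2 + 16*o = (o + 4)*(o^2 + 4*o) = o*(o + 4)*(o + 4)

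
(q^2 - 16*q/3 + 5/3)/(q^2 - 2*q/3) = (3*q^2 - 16*q + 5)/(q*(3*q - 2))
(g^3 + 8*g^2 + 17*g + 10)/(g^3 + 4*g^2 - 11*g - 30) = (g + 1)/(g - 3)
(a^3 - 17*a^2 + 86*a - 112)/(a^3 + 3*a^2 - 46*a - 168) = (a^2 - 10*a + 16)/(a^2 + 10*a + 24)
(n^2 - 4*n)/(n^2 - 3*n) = (n - 4)/(n - 3)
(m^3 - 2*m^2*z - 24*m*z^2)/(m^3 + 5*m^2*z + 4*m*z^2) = (m - 6*z)/(m + z)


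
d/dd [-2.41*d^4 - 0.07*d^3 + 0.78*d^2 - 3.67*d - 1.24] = -9.64*d^3 - 0.21*d^2 + 1.56*d - 3.67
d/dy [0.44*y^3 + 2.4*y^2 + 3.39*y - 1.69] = 1.32*y^2 + 4.8*y + 3.39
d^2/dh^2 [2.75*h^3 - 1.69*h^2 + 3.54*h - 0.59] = 16.5*h - 3.38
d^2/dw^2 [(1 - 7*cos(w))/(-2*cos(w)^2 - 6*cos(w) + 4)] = (-63*(1 - cos(2*w))^2*cos(w) + 25*(1 - cos(2*w))^2 + 7*cos(w) + 38*cos(2*w) - 117*cos(3*w) + 14*cos(5*w) + 186)/(6*cos(w) + cos(2*w) - 3)^3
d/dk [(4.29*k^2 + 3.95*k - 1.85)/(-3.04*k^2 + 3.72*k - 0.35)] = (27.9668*k^2 - 14.251*k + 5.4995)/(9.2416*k^4 - 22.6176*k^3 + 15.9664*k^2 - 2.604*k + 0.1225)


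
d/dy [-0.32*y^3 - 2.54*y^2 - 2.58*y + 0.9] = -0.96*y^2 - 5.08*y - 2.58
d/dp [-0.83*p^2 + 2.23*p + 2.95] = 2.23 - 1.66*p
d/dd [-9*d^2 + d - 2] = 1 - 18*d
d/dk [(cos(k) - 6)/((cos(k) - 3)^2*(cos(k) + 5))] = (-13*cos(k) + cos(2*k) - 26)*sin(k)/((cos(k) - 3)^3*(cos(k) + 5)^2)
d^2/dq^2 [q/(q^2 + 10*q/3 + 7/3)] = 6*(4*q*(3*q + 5)^2 - (9*q + 10)*(3*q^2 + 10*q + 7))/(3*q^2 + 10*q + 7)^3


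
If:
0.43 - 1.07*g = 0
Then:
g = 0.40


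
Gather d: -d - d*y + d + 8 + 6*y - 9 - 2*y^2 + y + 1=-d*y - 2*y^2 + 7*y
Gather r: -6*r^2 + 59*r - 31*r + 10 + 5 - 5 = -6*r^2 + 28*r + 10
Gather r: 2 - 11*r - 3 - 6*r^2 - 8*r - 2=-6*r^2 - 19*r - 3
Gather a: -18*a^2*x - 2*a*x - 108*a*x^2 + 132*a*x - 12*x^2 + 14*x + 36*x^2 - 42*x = -18*a^2*x + a*(-108*x^2 + 130*x) + 24*x^2 - 28*x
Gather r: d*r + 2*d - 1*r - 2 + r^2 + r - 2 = d*r + 2*d + r^2 - 4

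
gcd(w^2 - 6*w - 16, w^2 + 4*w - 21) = 1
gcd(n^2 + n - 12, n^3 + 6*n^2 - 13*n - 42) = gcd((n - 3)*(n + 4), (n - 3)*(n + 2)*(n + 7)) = n - 3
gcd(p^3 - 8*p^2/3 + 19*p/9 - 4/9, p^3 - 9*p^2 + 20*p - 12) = p - 1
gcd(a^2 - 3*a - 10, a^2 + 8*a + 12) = a + 2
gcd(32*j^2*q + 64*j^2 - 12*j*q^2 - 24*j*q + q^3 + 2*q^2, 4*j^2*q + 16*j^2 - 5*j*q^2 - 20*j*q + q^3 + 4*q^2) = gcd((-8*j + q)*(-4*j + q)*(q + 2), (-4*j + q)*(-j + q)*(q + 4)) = -4*j + q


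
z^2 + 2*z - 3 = (z - 1)*(z + 3)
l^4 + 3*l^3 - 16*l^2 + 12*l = l*(l - 2)*(l - 1)*(l + 6)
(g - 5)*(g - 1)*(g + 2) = g^3 - 4*g^2 - 7*g + 10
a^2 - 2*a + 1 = (a - 1)^2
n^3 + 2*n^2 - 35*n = n*(n - 5)*(n + 7)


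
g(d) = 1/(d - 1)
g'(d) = -1/(d - 1)^2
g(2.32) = 0.76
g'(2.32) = -0.57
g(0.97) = -33.33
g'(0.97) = -1111.11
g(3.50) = 0.40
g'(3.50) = -0.16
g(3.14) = 0.47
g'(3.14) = -0.22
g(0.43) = -1.75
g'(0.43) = -3.08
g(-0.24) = -0.81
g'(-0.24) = -0.65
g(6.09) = 0.20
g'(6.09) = -0.04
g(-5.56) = -0.15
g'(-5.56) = -0.02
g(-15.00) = -0.06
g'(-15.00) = 0.00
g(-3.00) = -0.25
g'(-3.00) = -0.06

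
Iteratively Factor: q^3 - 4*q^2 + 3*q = (q)*(q^2 - 4*q + 3) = q*(q - 3)*(q - 1)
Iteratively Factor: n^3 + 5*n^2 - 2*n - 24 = (n - 2)*(n^2 + 7*n + 12) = (n - 2)*(n + 3)*(n + 4)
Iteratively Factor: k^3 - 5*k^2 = (k)*(k^2 - 5*k) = k^2*(k - 5)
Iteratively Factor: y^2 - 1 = (y - 1)*(y + 1)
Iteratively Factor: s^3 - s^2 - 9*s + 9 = (s - 1)*(s^2 - 9) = (s - 1)*(s + 3)*(s - 3)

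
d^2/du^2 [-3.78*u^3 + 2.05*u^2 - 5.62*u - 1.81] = 4.1 - 22.68*u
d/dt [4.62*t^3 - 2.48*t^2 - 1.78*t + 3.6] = 13.86*t^2 - 4.96*t - 1.78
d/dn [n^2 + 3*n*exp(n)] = 3*n*exp(n) + 2*n + 3*exp(n)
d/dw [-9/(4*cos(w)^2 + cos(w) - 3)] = -9*(8*cos(w) + 1)*sin(w)/(4*cos(w)^2 + cos(w) - 3)^2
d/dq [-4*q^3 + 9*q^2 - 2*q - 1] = -12*q^2 + 18*q - 2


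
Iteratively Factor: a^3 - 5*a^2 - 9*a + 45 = (a - 3)*(a^2 - 2*a - 15) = (a - 5)*(a - 3)*(a + 3)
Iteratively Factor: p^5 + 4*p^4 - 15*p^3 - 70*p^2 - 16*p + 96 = (p - 4)*(p^4 + 8*p^3 + 17*p^2 - 2*p - 24) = (p - 4)*(p + 3)*(p^3 + 5*p^2 + 2*p - 8) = (p - 4)*(p - 1)*(p + 3)*(p^2 + 6*p + 8) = (p - 4)*(p - 1)*(p + 2)*(p + 3)*(p + 4)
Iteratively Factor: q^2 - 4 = (q + 2)*(q - 2)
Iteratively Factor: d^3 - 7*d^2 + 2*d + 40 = (d - 4)*(d^2 - 3*d - 10) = (d - 4)*(d + 2)*(d - 5)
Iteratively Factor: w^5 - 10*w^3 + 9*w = (w - 1)*(w^4 + w^3 - 9*w^2 - 9*w) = (w - 1)*(w + 1)*(w^3 - 9*w) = (w - 3)*(w - 1)*(w + 1)*(w^2 + 3*w) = w*(w - 3)*(w - 1)*(w + 1)*(w + 3)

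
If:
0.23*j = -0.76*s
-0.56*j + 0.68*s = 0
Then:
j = 0.00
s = 0.00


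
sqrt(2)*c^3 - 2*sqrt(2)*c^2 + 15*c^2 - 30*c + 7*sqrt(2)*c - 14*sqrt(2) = (c - 2)*(c + 7*sqrt(2))*(sqrt(2)*c + 1)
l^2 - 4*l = l*(l - 4)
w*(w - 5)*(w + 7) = w^3 + 2*w^2 - 35*w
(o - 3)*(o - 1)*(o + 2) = o^3 - 2*o^2 - 5*o + 6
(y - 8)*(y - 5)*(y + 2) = y^3 - 11*y^2 + 14*y + 80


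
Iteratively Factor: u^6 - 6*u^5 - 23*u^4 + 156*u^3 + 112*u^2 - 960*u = (u - 4)*(u^5 - 2*u^4 - 31*u^3 + 32*u^2 + 240*u) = (u - 5)*(u - 4)*(u^4 + 3*u^3 - 16*u^2 - 48*u) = (u - 5)*(u - 4)^2*(u^3 + 7*u^2 + 12*u) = (u - 5)*(u - 4)^2*(u + 3)*(u^2 + 4*u) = (u - 5)*(u - 4)^2*(u + 3)*(u + 4)*(u)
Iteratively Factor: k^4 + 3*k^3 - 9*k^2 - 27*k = (k + 3)*(k^3 - 9*k) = k*(k + 3)*(k^2 - 9) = k*(k + 3)^2*(k - 3)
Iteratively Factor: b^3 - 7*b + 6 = (b - 1)*(b^2 + b - 6) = (b - 1)*(b + 3)*(b - 2)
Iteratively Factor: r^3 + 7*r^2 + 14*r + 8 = (r + 4)*(r^2 + 3*r + 2) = (r + 1)*(r + 4)*(r + 2)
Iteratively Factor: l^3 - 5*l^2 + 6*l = (l - 2)*(l^2 - 3*l) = (l - 3)*(l - 2)*(l)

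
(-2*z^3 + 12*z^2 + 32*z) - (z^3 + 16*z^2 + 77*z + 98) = -3*z^3 - 4*z^2 - 45*z - 98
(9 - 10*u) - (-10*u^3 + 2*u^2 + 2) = 10*u^3 - 2*u^2 - 10*u + 7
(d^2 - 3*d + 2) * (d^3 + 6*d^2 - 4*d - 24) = d^5 + 3*d^4 - 20*d^3 + 64*d - 48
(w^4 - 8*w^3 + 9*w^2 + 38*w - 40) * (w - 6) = w^5 - 14*w^4 + 57*w^3 - 16*w^2 - 268*w + 240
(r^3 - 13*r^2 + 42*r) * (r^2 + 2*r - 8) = r^5 - 11*r^4 + 8*r^3 + 188*r^2 - 336*r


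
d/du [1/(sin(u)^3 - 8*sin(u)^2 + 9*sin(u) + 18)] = (-3*sin(u)^2 + 16*sin(u) - 9)*cos(u)/(sin(u)^3 - 8*sin(u)^2 + 9*sin(u) + 18)^2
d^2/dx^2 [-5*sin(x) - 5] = 5*sin(x)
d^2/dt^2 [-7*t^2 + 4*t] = -14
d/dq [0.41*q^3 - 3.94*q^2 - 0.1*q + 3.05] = 1.23*q^2 - 7.88*q - 0.1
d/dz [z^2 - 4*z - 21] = 2*z - 4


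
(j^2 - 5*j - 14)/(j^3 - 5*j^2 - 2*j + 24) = (j - 7)/(j^2 - 7*j + 12)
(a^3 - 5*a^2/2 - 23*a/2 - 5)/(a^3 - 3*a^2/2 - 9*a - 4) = (a - 5)/(a - 4)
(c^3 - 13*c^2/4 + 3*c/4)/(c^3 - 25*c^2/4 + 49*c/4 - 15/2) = c*(4*c - 1)/(4*c^2 - 13*c + 10)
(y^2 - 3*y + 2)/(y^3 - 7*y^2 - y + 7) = (y - 2)/(y^2 - 6*y - 7)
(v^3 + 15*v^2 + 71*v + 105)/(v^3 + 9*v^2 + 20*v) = (v^2 + 10*v + 21)/(v*(v + 4))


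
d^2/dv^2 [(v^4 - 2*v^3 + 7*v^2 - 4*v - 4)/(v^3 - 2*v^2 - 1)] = 2*(7*v^6 - 9*v^5 - 6*v^4 + 101*v^3 - 108*v^2 + 6*v + 15)/(v^9 - 6*v^8 + 12*v^7 - 11*v^6 + 12*v^5 - 12*v^4 + 3*v^3 - 6*v^2 - 1)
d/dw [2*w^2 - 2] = 4*w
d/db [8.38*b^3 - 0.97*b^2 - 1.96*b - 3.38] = 25.14*b^2 - 1.94*b - 1.96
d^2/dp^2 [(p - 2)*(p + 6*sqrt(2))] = 2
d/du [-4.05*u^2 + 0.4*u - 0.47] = 0.4 - 8.1*u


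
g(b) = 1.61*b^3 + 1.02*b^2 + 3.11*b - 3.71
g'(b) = 4.83*b^2 + 2.04*b + 3.11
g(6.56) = 515.09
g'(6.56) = 224.34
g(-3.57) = -75.07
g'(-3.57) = 57.39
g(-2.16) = -21.89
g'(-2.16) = 21.24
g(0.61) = -1.07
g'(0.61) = 6.15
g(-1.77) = -14.95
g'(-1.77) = 14.63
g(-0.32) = -4.65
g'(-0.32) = 2.95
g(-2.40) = -27.56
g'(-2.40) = 26.03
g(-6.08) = -346.77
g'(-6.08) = 169.25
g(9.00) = 1280.59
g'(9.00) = 412.70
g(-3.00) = -47.33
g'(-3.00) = 40.46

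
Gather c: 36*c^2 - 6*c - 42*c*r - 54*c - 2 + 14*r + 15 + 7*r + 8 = 36*c^2 + c*(-42*r - 60) + 21*r + 21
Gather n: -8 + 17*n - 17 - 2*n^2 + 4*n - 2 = -2*n^2 + 21*n - 27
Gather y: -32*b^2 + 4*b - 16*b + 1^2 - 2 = -32*b^2 - 12*b - 1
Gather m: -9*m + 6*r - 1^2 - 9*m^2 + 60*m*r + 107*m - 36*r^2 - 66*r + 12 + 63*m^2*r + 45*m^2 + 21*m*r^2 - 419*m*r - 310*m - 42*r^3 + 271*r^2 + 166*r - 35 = m^2*(63*r + 36) + m*(21*r^2 - 359*r - 212) - 42*r^3 + 235*r^2 + 106*r - 24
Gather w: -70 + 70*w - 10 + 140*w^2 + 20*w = 140*w^2 + 90*w - 80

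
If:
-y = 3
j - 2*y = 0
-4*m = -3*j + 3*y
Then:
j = -6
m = -9/4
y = -3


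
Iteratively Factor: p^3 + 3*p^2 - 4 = (p - 1)*(p^2 + 4*p + 4) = (p - 1)*(p + 2)*(p + 2)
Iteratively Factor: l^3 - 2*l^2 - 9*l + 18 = (l - 2)*(l^2 - 9) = (l - 3)*(l - 2)*(l + 3)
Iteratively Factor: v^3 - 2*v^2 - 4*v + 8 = (v - 2)*(v^2 - 4) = (v - 2)^2*(v + 2)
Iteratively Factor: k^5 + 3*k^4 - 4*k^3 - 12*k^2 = (k - 2)*(k^4 + 5*k^3 + 6*k^2) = (k - 2)*(k + 3)*(k^3 + 2*k^2) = k*(k - 2)*(k + 3)*(k^2 + 2*k) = k^2*(k - 2)*(k + 3)*(k + 2)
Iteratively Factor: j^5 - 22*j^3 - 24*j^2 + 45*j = (j - 5)*(j^4 + 5*j^3 + 3*j^2 - 9*j) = (j - 5)*(j + 3)*(j^3 + 2*j^2 - 3*j) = (j - 5)*(j + 3)^2*(j^2 - j) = (j - 5)*(j - 1)*(j + 3)^2*(j)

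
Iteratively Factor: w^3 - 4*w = (w)*(w^2 - 4) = w*(w + 2)*(w - 2)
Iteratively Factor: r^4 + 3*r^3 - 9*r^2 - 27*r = (r + 3)*(r^3 - 9*r) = (r + 3)^2*(r^2 - 3*r) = (r - 3)*(r + 3)^2*(r)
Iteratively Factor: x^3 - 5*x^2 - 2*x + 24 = (x - 4)*(x^2 - x - 6) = (x - 4)*(x - 3)*(x + 2)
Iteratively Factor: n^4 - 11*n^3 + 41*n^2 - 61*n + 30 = (n - 1)*(n^3 - 10*n^2 + 31*n - 30) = (n - 2)*(n - 1)*(n^2 - 8*n + 15) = (n - 3)*(n - 2)*(n - 1)*(n - 5)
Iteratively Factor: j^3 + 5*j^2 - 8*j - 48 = (j - 3)*(j^2 + 8*j + 16) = (j - 3)*(j + 4)*(j + 4)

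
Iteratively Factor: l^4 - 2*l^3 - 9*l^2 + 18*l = (l - 2)*(l^3 - 9*l) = (l - 3)*(l - 2)*(l^2 + 3*l) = l*(l - 3)*(l - 2)*(l + 3)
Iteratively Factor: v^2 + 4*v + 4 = (v + 2)*(v + 2)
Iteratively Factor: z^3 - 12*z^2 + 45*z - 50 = (z - 5)*(z^2 - 7*z + 10) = (z - 5)*(z - 2)*(z - 5)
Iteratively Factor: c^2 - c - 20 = (c - 5)*(c + 4)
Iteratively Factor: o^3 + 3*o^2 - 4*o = (o)*(o^2 + 3*o - 4) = o*(o - 1)*(o + 4)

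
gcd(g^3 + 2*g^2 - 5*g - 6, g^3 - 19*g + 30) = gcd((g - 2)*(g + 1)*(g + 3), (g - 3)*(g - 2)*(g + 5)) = g - 2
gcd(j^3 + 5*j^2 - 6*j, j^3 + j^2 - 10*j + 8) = j - 1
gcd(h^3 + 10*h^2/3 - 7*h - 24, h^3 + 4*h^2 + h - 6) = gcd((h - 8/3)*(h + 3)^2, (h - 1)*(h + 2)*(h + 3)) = h + 3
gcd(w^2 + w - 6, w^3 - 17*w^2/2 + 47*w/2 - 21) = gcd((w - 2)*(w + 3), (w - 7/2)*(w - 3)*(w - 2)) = w - 2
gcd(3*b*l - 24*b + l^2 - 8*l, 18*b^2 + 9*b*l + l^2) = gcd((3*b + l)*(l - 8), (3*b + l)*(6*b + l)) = 3*b + l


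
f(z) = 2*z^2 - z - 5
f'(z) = 4*z - 1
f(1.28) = -3.00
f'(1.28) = 4.12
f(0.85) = -4.40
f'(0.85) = 2.40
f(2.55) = 5.46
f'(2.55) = 9.20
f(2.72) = 7.08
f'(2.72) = 9.88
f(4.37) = 28.82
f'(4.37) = 16.48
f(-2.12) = 6.11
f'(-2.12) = -9.48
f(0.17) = -5.11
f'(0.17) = -0.32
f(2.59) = 5.83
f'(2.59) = 9.36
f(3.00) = 10.00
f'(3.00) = 11.00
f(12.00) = 271.00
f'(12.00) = 47.00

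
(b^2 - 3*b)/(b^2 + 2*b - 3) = b*(b - 3)/(b^2 + 2*b - 3)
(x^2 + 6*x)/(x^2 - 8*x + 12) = x*(x + 6)/(x^2 - 8*x + 12)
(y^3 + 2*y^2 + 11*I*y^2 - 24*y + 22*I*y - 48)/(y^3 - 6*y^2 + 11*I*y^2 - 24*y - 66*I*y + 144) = (y + 2)/(y - 6)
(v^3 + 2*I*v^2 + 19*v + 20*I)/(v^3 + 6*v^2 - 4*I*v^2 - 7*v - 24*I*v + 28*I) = (v^2 + 6*I*v - 5)/(v^2 + 6*v - 7)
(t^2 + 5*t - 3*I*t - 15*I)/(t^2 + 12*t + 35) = (t - 3*I)/(t + 7)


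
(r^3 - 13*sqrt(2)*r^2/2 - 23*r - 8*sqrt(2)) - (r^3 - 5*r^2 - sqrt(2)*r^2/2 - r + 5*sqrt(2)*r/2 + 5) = -6*sqrt(2)*r^2 + 5*r^2 - 22*r - 5*sqrt(2)*r/2 - 8*sqrt(2) - 5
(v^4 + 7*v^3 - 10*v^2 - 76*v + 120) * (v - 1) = v^5 + 6*v^4 - 17*v^3 - 66*v^2 + 196*v - 120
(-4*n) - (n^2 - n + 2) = -n^2 - 3*n - 2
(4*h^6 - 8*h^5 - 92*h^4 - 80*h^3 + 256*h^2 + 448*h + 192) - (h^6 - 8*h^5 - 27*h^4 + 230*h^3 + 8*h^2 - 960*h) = 3*h^6 - 65*h^4 - 310*h^3 + 248*h^2 + 1408*h + 192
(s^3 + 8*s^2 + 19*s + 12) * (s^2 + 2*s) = s^5 + 10*s^4 + 35*s^3 + 50*s^2 + 24*s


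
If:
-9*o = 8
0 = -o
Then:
No Solution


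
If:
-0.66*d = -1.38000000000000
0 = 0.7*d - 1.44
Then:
No Solution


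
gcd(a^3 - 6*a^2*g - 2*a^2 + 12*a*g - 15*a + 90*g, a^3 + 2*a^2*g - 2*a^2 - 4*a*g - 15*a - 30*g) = a^2 - 2*a - 15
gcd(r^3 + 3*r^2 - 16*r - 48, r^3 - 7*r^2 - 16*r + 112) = r^2 - 16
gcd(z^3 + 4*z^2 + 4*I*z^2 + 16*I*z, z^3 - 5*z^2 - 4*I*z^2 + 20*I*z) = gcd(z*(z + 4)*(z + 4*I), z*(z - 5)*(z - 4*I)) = z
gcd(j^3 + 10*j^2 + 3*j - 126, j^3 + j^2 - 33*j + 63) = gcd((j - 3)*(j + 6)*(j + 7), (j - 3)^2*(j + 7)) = j^2 + 4*j - 21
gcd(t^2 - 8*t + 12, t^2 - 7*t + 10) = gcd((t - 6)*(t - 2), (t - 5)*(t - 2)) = t - 2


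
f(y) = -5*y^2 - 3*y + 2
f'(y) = -10*y - 3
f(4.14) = -96.12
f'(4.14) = -44.40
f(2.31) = -31.61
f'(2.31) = -26.10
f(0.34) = 0.40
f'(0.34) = -6.40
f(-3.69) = -55.01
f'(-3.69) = 33.90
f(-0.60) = 2.00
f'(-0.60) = 3.00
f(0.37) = 0.21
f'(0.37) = -6.70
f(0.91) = -4.87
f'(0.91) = -12.10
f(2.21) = -29.05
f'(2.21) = -25.10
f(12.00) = -754.00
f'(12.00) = -123.00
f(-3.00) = -34.00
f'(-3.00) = 27.00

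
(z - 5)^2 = z^2 - 10*z + 25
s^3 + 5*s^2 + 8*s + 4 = (s + 1)*(s + 2)^2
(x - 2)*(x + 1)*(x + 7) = x^3 + 6*x^2 - 9*x - 14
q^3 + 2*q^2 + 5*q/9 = q*(q + 1/3)*(q + 5/3)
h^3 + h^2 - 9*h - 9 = (h - 3)*(h + 1)*(h + 3)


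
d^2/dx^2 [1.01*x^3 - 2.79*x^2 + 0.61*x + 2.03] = 6.06*x - 5.58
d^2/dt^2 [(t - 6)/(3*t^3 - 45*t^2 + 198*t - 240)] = 2*(3*(t - 6)*(t^2 - 10*t + 22)^2 + (-t^2 + 10*t - (t - 6)*(t - 5) - 22)*(t^3 - 15*t^2 + 66*t - 80))/(t^3 - 15*t^2 + 66*t - 80)^3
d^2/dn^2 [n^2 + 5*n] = 2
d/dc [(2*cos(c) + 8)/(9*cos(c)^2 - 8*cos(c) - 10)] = 2*(9*cos(c)^2 + 72*cos(c) - 22)*sin(c)/(9*sin(c)^2 + 8*cos(c) + 1)^2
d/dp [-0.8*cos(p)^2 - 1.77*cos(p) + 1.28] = (1.6*cos(p) + 1.77)*sin(p)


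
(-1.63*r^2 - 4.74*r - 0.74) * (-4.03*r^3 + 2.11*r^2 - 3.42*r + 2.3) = 6.5689*r^5 + 15.6629*r^4 - 1.4446*r^3 + 10.9004*r^2 - 8.3712*r - 1.702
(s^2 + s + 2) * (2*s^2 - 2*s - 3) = 2*s^4 - s^2 - 7*s - 6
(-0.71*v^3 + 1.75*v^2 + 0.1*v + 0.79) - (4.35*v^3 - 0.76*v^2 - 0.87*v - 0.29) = -5.06*v^3 + 2.51*v^2 + 0.97*v + 1.08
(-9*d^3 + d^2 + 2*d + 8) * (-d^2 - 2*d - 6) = 9*d^5 + 17*d^4 + 50*d^3 - 18*d^2 - 28*d - 48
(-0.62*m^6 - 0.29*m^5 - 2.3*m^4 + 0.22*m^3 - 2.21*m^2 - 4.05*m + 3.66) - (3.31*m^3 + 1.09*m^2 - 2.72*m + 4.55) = -0.62*m^6 - 0.29*m^5 - 2.3*m^4 - 3.09*m^3 - 3.3*m^2 - 1.33*m - 0.89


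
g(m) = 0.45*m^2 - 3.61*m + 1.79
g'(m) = 0.9*m - 3.61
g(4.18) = -5.44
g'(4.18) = 0.15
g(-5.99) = 39.56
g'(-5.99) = -9.00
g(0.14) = 1.29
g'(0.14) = -3.48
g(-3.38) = 19.13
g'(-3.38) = -6.65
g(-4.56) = 27.61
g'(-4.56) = -7.71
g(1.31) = -2.17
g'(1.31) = -2.43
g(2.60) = -4.55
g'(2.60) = -1.27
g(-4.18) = 24.74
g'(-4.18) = -7.37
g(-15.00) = 157.19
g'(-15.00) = -17.11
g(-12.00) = 109.91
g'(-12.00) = -14.41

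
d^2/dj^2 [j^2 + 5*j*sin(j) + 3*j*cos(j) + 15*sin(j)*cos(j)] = -5*j*sin(j) - 3*j*cos(j) - 6*sin(j) - 30*sin(2*j) + 10*cos(j) + 2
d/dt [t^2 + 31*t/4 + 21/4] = 2*t + 31/4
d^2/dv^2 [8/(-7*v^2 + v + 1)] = 16*(-49*v^2 + 7*v + (14*v - 1)^2 + 7)/(-7*v^2 + v + 1)^3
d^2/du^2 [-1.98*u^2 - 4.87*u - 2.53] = -3.96000000000000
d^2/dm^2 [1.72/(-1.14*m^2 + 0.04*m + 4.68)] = (-4.470624*m^2 + 0.156864*m + 1.72*(2.28*m - 0.04)*(4.56*m - 0.08) + 18.353088)/(-1.14*m^2 + 0.04*m + 4.68)^3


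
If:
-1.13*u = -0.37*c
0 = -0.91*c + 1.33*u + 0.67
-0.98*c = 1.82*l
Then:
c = 1.41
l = -0.76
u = 0.46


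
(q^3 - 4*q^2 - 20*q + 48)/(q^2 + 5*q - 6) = (q^3 - 4*q^2 - 20*q + 48)/(q^2 + 5*q - 6)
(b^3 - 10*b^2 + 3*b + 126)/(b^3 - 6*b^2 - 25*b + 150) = (b^2 - 4*b - 21)/(b^2 - 25)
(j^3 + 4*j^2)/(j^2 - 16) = j^2/(j - 4)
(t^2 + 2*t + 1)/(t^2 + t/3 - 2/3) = 3*(t + 1)/(3*t - 2)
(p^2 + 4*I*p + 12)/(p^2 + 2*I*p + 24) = (p - 2*I)/(p - 4*I)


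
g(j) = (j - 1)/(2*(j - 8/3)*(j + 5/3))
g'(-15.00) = 0.00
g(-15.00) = -0.03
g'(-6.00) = -0.02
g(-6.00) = -0.09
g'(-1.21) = -1.49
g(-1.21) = 0.62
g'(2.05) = -0.53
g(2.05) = -0.23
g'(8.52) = -0.01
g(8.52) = 0.06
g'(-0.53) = -0.26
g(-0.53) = 0.21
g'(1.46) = -0.16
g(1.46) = -0.06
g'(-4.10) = -0.06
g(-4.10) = -0.15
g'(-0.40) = -0.21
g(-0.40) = 0.18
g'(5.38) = -0.03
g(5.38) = 0.11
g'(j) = -(j - 1)/(2*(j - 8/3)*(j + 5/3)^2) + 1/(2*(j - 8/3)*(j + 5/3)) - (j - 1)/(2*(j - 8/3)^2*(j + 5/3)) = 9*(-9*j^2 + 18*j - 49)/(2*(81*j^4 - 162*j^3 - 639*j^2 + 720*j + 1600))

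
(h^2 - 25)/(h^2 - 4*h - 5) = (h + 5)/(h + 1)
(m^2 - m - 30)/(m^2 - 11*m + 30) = (m + 5)/(m - 5)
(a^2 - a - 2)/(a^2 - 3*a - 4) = (a - 2)/(a - 4)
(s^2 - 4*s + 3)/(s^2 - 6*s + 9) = (s - 1)/(s - 3)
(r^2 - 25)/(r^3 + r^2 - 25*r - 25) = 1/(r + 1)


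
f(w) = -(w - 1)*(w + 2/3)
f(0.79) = 0.31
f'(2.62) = -4.91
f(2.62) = -5.32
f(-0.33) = 0.45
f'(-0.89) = 2.11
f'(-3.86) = 8.05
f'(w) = 1/3 - 2*w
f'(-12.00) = 24.33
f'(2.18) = -4.03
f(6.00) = -33.33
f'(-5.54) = 11.41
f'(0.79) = -1.25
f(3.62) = -11.23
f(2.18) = -3.36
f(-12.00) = -147.33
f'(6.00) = -11.67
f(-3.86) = -15.52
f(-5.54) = -31.87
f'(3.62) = -6.91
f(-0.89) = -0.42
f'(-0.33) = 0.99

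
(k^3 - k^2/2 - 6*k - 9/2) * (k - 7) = k^4 - 15*k^3/2 - 5*k^2/2 + 75*k/2 + 63/2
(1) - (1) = 0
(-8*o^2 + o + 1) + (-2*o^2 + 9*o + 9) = -10*o^2 + 10*o + 10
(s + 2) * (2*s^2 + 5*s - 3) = 2*s^3 + 9*s^2 + 7*s - 6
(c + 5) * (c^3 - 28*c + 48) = c^4 + 5*c^3 - 28*c^2 - 92*c + 240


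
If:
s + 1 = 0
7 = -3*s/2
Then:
No Solution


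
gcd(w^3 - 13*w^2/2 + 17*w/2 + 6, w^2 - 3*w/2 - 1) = w + 1/2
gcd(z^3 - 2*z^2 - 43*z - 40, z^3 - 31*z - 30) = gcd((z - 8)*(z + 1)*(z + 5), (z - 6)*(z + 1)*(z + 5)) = z^2 + 6*z + 5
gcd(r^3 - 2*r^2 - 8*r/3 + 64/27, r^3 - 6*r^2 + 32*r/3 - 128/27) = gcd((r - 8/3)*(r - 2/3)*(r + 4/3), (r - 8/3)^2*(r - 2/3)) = r^2 - 10*r/3 + 16/9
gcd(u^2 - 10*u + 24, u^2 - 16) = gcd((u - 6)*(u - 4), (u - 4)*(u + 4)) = u - 4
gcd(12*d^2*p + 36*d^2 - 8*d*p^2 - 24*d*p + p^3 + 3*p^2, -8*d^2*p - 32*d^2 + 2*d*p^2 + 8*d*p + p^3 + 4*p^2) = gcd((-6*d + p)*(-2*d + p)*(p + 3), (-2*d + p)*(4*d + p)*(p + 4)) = -2*d + p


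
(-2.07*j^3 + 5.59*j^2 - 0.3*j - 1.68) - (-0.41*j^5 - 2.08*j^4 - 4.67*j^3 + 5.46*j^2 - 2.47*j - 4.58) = 0.41*j^5 + 2.08*j^4 + 2.6*j^3 + 0.13*j^2 + 2.17*j + 2.9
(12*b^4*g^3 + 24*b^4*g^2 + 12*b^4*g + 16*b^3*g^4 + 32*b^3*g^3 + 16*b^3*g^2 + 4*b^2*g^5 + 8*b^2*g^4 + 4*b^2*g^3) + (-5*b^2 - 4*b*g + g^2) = 12*b^4*g^3 + 24*b^4*g^2 + 12*b^4*g + 16*b^3*g^4 + 32*b^3*g^3 + 16*b^3*g^2 + 4*b^2*g^5 + 8*b^2*g^4 + 4*b^2*g^3 - 5*b^2 - 4*b*g + g^2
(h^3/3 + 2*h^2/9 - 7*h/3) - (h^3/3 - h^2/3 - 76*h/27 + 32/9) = 5*h^2/9 + 13*h/27 - 32/9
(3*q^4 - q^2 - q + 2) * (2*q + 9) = 6*q^5 + 27*q^4 - 2*q^3 - 11*q^2 - 5*q + 18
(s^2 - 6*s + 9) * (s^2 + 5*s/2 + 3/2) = s^4 - 7*s^3/2 - 9*s^2/2 + 27*s/2 + 27/2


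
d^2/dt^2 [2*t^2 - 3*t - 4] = 4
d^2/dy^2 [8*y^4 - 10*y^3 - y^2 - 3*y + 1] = 96*y^2 - 60*y - 2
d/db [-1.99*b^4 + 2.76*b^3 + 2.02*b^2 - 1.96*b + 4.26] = -7.96*b^3 + 8.28*b^2 + 4.04*b - 1.96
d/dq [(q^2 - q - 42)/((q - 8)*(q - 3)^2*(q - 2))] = (-2*q^4 + 13*q^3 + 175*q^2 - 1592*q + 2652)/(q^7 - 29*q^6 + 339*q^5 - 2075*q^4 + 7240*q^3 - 14508*q^2 + 15552*q - 6912)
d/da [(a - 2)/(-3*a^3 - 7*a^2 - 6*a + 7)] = (-3*a^3 - 7*a^2 - 6*a + (a - 2)*(9*a^2 + 14*a + 6) + 7)/(3*a^3 + 7*a^2 + 6*a - 7)^2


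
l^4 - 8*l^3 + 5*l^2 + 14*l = l*(l - 7)*(l - 2)*(l + 1)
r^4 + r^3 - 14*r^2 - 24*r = r*(r - 4)*(r + 2)*(r + 3)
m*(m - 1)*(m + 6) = m^3 + 5*m^2 - 6*m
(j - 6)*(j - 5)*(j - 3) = j^3 - 14*j^2 + 63*j - 90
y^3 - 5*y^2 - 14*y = y*(y - 7)*(y + 2)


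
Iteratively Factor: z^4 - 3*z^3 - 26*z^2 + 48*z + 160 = (z + 2)*(z^3 - 5*z^2 - 16*z + 80) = (z - 4)*(z + 2)*(z^2 - z - 20) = (z - 5)*(z - 4)*(z + 2)*(z + 4)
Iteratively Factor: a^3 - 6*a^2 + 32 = (a - 4)*(a^2 - 2*a - 8) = (a - 4)^2*(a + 2)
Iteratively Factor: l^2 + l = (l)*(l + 1)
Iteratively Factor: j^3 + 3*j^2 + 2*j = (j + 1)*(j^2 + 2*j) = j*(j + 1)*(j + 2)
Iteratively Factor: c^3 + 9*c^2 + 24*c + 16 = (c + 4)*(c^2 + 5*c + 4) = (c + 1)*(c + 4)*(c + 4)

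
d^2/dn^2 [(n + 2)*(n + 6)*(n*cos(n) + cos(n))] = -n^3*cos(n) - 6*n^2*sin(n) - 9*n^2*cos(n) - 36*n*sin(n) - 14*n*cos(n) - 40*sin(n) + 6*cos(n)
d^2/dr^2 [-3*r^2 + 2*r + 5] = -6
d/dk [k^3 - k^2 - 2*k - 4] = 3*k^2 - 2*k - 2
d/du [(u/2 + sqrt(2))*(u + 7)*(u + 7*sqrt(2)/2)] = 3*u^2/2 + 7*u + 11*sqrt(2)*u/2 + 7 + 77*sqrt(2)/4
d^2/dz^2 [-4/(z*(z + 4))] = 8*(-z^2 - z*(z + 4) - (z + 4)^2)/(z^3*(z + 4)^3)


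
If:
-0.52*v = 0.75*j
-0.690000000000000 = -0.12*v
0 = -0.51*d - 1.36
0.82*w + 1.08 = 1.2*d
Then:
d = -2.67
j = -3.99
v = 5.75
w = -5.22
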